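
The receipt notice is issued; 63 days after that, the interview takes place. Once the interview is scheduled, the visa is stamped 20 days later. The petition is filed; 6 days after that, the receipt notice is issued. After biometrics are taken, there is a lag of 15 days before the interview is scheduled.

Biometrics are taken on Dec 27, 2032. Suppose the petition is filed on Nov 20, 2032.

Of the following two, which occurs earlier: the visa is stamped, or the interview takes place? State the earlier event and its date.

Biometrics are taken: Dec 27, 2032.
The interview is scheduled: Dec 27, 2032 + 15 days = Jan 11, 2033.
The visa is stamped: Jan 11, 2033 + 20 days = Jan 31, 2033.
The petition is filed: Nov 20, 2032.
The receipt notice is issued: Nov 20, 2032 + 6 days = Nov 26, 2032.
The interview takes place: Nov 26, 2032 + 63 days = Jan 28, 2033.
Comparing: the visa is stamped on Jan 31, 2033 vs the interview takes place on Jan 28, 2033. Earlier: the interview takes place.

The interview takes place — Jan 28, 2033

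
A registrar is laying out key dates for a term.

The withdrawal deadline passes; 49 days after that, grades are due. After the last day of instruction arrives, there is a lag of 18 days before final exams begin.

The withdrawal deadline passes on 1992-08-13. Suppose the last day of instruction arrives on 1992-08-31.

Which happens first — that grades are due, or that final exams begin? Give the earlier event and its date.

The withdrawal deadline passes: Aug 13, 1992.
Grades are due: Aug 13, 1992 + 49 days = Oct 1, 1992.
The last day of instruction arrives: Aug 31, 1992.
Final exams begin: Aug 31, 1992 + 18 days = Sep 18, 1992.
Comparing: grades are due on Oct 1, 1992 vs final exams begin on Sep 18, 1992. Earlier: final exams begin.

Final exams begin — 1992-09-18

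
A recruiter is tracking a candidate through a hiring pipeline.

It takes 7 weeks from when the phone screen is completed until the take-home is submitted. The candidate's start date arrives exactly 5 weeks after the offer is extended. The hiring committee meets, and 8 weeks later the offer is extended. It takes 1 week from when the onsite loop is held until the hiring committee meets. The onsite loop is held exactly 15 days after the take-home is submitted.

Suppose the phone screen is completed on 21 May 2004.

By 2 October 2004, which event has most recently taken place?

The offer is extended

The phone screen is completed: May 21, 2004.
The take-home is submitted: May 21, 2004 + 7 weeks = Jul 9, 2004.
The onsite loop is held: Jul 9, 2004 + 15 days = Jul 24, 2004.
The hiring committee meets: Jul 24, 2004 + 1 week = Jul 31, 2004.
The offer is extended: Jul 31, 2004 + 8 weeks = Sep 25, 2004.
The candidate's start date arrives: Sep 25, 2004 + 5 weeks = Oct 30, 2004.
Oct 2, 2004 falls between when the offer is extended (Sep 25, 2004) and when the candidate's start date arrives (Oct 30, 2004).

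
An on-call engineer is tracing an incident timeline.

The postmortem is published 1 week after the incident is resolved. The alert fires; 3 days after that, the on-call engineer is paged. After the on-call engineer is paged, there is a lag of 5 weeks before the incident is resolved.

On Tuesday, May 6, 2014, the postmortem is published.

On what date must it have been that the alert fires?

The postmortem is published: May 6, 2014.
The incident is resolved: May 6, 2014 − 1 week = Apr 29, 2014.
The on-call engineer is paged: Apr 29, 2014 − 5 weeks = Mar 25, 2014.
The alert fires: Mar 25, 2014 − 3 days = Mar 22, 2014.

Saturday, March 22, 2014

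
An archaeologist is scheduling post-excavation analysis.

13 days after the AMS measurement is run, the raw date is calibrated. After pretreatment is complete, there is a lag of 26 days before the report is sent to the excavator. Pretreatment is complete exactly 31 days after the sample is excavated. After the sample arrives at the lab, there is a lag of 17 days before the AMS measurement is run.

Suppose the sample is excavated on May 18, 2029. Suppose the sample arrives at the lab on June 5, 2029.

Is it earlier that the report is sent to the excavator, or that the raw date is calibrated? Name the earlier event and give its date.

The sample is excavated: May 18, 2029.
Pretreatment is complete: May 18, 2029 + 31 days = Jun 18, 2029.
The report is sent to the excavator: Jun 18, 2029 + 26 days = Jul 14, 2029.
The sample arrives at the lab: Jun 5, 2029.
The AMS measurement is run: Jun 5, 2029 + 17 days = Jun 22, 2029.
The raw date is calibrated: Jun 22, 2029 + 13 days = Jul 5, 2029.
Comparing: the report is sent to the excavator on Jul 14, 2029 vs the raw date is calibrated on Jul 5, 2029. Earlier: the raw date is calibrated.

The raw date is calibrated — July 5, 2029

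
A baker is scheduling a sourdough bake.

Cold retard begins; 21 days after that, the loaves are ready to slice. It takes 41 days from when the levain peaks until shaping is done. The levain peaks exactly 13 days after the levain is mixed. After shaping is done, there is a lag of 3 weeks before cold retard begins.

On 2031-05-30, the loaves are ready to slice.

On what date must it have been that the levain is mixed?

The loaves are ready to slice: May 30, 2031.
Cold retard begins: May 30, 2031 − 21 days = May 9, 2031.
Shaping is done: May 9, 2031 − 3 weeks = Apr 18, 2031.
The levain peaks: Apr 18, 2031 − 41 days = Mar 8, 2031.
The levain is mixed: Mar 8, 2031 − 13 days = Feb 23, 2031.

2031-02-23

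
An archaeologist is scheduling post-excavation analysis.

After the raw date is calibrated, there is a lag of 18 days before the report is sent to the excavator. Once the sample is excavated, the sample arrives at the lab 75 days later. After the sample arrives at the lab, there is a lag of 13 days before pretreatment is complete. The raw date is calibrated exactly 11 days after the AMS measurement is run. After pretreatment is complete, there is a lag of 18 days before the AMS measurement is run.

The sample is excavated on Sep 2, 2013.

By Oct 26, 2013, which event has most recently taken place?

The sample is excavated

The sample is excavated: Sep 2, 2013.
The sample arrives at the lab: Sep 2, 2013 + 75 days = Nov 16, 2013.
Pretreatment is complete: Nov 16, 2013 + 13 days = Nov 29, 2013.
The AMS measurement is run: Nov 29, 2013 + 18 days = Dec 17, 2013.
The raw date is calibrated: Dec 17, 2013 + 11 days = Dec 28, 2013.
The report is sent to the excavator: Dec 28, 2013 + 18 days = Jan 15, 2014.
Oct 26, 2013 falls between when the sample is excavated (Sep 2, 2013) and when the sample arrives at the lab (Nov 16, 2013).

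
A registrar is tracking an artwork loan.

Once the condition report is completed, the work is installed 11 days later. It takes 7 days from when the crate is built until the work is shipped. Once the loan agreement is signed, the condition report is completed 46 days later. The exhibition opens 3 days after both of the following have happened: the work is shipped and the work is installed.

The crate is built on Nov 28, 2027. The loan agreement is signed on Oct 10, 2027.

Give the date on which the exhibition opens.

Dec 9, 2027

The crate is built: Nov 28, 2027.
The work is shipped: Nov 28, 2027 + 7 days = Dec 5, 2027.
The loan agreement is signed: Oct 10, 2027.
The condition report is completed: Oct 10, 2027 + 46 days = Nov 25, 2027.
The work is installed: Nov 25, 2027 + 11 days = Dec 6, 2027.
Both prerequisites met — the work is shipped (Dec 5, 2027), the work is installed (Dec 6, 2027); the later is Dec 6, 2027.
The exhibition opens: Dec 6, 2027 + 3 days = Dec 9, 2027.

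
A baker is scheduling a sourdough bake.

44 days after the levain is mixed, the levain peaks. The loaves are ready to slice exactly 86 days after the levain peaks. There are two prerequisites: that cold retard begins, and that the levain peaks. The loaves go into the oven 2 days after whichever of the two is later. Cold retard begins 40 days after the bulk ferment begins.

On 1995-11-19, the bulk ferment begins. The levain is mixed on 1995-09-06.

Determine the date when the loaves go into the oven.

1995-12-31

The bulk ferment begins: Nov 19, 1995.
Cold retard begins: Nov 19, 1995 + 40 days = Dec 29, 1995.
The levain is mixed: Sep 6, 1995.
The levain peaks: Sep 6, 1995 + 44 days = Oct 20, 1995.
Both prerequisites met — cold retard begins (Dec 29, 1995), the levain peaks (Oct 20, 1995); the later is Dec 29, 1995.
The loaves go into the oven: Dec 29, 1995 + 2 days = Dec 31, 1995.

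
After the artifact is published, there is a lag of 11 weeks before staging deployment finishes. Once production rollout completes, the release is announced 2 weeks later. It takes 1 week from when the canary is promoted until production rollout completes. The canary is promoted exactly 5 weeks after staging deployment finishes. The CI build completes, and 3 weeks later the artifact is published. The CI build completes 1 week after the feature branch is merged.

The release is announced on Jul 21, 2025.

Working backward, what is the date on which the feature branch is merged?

The release is announced: Jul 21, 2025.
Production rollout completes: Jul 21, 2025 − 2 weeks = Jul 7, 2025.
The canary is promoted: Jul 7, 2025 − 1 week = Jun 30, 2025.
Staging deployment finishes: Jun 30, 2025 − 5 weeks = May 26, 2025.
The artifact is published: May 26, 2025 − 11 weeks = Mar 10, 2025.
The CI build completes: Mar 10, 2025 − 3 weeks = Feb 17, 2025.
The feature branch is merged: Feb 17, 2025 − 1 week = Feb 10, 2025.

Feb 10, 2025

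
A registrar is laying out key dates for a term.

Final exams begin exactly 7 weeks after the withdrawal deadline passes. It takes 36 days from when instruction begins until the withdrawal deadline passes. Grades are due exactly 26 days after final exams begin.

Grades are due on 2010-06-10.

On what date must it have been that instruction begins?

2010-02-19

Grades are due: Jun 10, 2010.
Final exams begin: Jun 10, 2010 − 26 days = May 15, 2010.
The withdrawal deadline passes: May 15, 2010 − 7 weeks = Mar 27, 2010.
Instruction begins: Mar 27, 2010 − 36 days = Feb 19, 2010.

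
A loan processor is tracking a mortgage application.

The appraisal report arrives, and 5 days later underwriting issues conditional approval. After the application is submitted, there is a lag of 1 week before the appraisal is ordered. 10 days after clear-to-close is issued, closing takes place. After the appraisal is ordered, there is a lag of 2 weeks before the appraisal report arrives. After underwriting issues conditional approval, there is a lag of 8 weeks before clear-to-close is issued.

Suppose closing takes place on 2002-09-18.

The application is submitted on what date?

2002-06-18

Closing takes place: Sep 18, 2002.
Clear-to-close is issued: Sep 18, 2002 − 10 days = Sep 8, 2002.
Underwriting issues conditional approval: Sep 8, 2002 − 8 weeks = Jul 14, 2002.
The appraisal report arrives: Jul 14, 2002 − 5 days = Jul 9, 2002.
The appraisal is ordered: Jul 9, 2002 − 2 weeks = Jun 25, 2002.
The application is submitted: Jun 25, 2002 − 1 week = Jun 18, 2002.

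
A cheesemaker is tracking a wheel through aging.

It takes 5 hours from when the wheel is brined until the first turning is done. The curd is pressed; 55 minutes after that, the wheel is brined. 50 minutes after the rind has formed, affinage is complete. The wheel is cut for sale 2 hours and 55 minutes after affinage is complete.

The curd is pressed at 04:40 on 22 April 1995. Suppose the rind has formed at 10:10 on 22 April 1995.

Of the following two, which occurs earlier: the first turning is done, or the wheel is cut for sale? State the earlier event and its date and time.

The curd is pressed: 04:40 Apr 22, 1995.
The wheel is brined: 04:40 Apr 22, 1995 + 55m = 05:35 Apr 22, 1995.
The first turning is done: 05:35 Apr 22, 1995 + 5h = 10:35 Apr 22, 1995.
The rind has formed: 10:10 Apr 22, 1995.
Affinage is complete: 10:10 Apr 22, 1995 + 50m = 11:00 Apr 22, 1995.
The wheel is cut for sale: 11:00 Apr 22, 1995 + 2h55m = 13:55 Apr 22, 1995.
Comparing: the first turning is done at 10:35 Apr 22, 1995 vs the wheel is cut for sale at 13:55 Apr 22, 1995. Earlier: the first turning is done.

The first turning is done — 10:35 on 22 April 1995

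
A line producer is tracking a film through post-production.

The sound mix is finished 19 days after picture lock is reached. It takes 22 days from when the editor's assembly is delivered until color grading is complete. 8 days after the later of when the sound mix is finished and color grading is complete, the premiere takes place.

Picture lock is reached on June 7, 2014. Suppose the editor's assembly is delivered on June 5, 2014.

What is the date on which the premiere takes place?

July 5, 2014

Picture lock is reached: Jun 7, 2014.
The sound mix is finished: Jun 7, 2014 + 19 days = Jun 26, 2014.
The editor's assembly is delivered: Jun 5, 2014.
Color grading is complete: Jun 5, 2014 + 22 days = Jun 27, 2014.
Both prerequisites met — the sound mix is finished (Jun 26, 2014), color grading is complete (Jun 27, 2014); the later is Jun 27, 2014.
The premiere takes place: Jun 27, 2014 + 8 days = Jul 5, 2014.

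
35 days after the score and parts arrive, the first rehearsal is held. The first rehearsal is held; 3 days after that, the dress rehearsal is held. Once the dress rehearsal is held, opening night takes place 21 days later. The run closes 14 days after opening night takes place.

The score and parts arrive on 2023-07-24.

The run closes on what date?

2023-10-05

The score and parts arrive: Jul 24, 2023.
The first rehearsal is held: Jul 24, 2023 + 35 days = Aug 28, 2023.
The dress rehearsal is held: Aug 28, 2023 + 3 days = Aug 31, 2023.
Opening night takes place: Aug 31, 2023 + 21 days = Sep 21, 2023.
The run closes: Sep 21, 2023 + 14 days = Oct 5, 2023.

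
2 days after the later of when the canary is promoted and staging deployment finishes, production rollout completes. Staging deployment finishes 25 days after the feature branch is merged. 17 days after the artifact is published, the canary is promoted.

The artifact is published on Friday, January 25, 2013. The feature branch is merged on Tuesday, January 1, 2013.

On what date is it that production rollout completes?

Wednesday, February 13, 2013

The artifact is published: Jan 25, 2013.
The canary is promoted: Jan 25, 2013 + 17 days = Feb 11, 2013.
The feature branch is merged: Jan 1, 2013.
Staging deployment finishes: Jan 1, 2013 + 25 days = Jan 26, 2013.
Both prerequisites met — the canary is promoted (Feb 11, 2013), staging deployment finishes (Jan 26, 2013); the later is Feb 11, 2013.
Production rollout completes: Feb 11, 2013 + 2 days = Feb 13, 2013.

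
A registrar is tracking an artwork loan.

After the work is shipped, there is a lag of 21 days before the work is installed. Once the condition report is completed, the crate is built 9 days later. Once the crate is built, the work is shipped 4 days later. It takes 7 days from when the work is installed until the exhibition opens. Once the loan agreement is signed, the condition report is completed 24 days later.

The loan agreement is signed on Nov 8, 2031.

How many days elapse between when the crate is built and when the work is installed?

Causal path: the crate is built → the work is shipped → the work is installed.
Total delay along the path: 4 + 21 = 25 days.

25 days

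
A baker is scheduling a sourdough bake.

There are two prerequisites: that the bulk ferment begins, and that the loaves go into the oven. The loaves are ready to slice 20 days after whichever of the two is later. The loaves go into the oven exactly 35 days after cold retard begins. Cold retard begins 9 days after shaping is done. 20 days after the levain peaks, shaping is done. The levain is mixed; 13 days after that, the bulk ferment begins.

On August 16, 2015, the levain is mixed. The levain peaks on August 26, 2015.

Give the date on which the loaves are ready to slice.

November 18, 2015

The levain is mixed: Aug 16, 2015.
The bulk ferment begins: Aug 16, 2015 + 13 days = Aug 29, 2015.
The levain peaks: Aug 26, 2015.
Shaping is done: Aug 26, 2015 + 20 days = Sep 15, 2015.
Cold retard begins: Sep 15, 2015 + 9 days = Sep 24, 2015.
The loaves go into the oven: Sep 24, 2015 + 35 days = Oct 29, 2015.
Both prerequisites met — the bulk ferment begins (Aug 29, 2015), the loaves go into the oven (Oct 29, 2015); the later is Oct 29, 2015.
The loaves are ready to slice: Oct 29, 2015 + 20 days = Nov 18, 2015.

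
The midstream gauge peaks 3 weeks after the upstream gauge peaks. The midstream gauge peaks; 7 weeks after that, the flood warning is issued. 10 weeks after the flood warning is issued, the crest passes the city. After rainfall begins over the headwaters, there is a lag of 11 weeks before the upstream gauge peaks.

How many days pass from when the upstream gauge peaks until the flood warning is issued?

70 days

Causal path: the upstream gauge peaks → the midstream gauge peaks → the flood warning is issued.
Total delay along the path: 3 + 7 weeks = 10 weeks = 70 days.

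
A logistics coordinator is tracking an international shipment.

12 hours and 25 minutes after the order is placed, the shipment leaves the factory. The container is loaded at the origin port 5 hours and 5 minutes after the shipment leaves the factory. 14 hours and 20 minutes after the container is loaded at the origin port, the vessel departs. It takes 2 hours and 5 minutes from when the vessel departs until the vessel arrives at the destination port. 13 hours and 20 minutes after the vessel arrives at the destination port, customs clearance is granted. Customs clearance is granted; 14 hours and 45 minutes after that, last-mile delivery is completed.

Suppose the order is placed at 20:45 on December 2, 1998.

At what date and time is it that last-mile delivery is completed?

10:45 on December 5, 1998

The order is placed: 20:45 Dec 2, 1998.
The shipment leaves the factory: 20:45 Dec 2, 1998 + 12h25m = 09:10 Dec 3, 1998.
The container is loaded at the origin port: 09:10 Dec 3, 1998 + 5h05m = 14:15 Dec 3, 1998.
The vessel departs: 14:15 Dec 3, 1998 + 14h20m = 04:35 Dec 4, 1998.
The vessel arrives at the destination port: 04:35 Dec 4, 1998 + 2h05m = 06:40 Dec 4, 1998.
Customs clearance is granted: 06:40 Dec 4, 1998 + 13h20m = 20:00 Dec 4, 1998.
Last-mile delivery is completed: 20:00 Dec 4, 1998 + 14h45m = 10:45 Dec 5, 1998.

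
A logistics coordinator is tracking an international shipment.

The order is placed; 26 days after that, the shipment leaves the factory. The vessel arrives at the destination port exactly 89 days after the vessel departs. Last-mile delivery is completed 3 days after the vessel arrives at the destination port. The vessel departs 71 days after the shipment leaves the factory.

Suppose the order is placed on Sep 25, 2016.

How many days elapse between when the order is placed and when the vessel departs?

Causal path: the order is placed → the shipment leaves the factory → the vessel departs.
Total delay along the path: 26 + 71 = 97 days.

97 days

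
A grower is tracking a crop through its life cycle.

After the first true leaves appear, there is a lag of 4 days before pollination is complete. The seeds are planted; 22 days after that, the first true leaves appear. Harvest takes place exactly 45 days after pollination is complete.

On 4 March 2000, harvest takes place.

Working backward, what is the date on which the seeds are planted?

24 December 1999

Harvest takes place: Mar 4, 2000.
Pollination is complete: Mar 4, 2000 − 45 days = Jan 19, 2000.
The first true leaves appear: Jan 19, 2000 − 4 days = Jan 15, 2000.
The seeds are planted: Jan 15, 2000 − 22 days = Dec 24, 1999.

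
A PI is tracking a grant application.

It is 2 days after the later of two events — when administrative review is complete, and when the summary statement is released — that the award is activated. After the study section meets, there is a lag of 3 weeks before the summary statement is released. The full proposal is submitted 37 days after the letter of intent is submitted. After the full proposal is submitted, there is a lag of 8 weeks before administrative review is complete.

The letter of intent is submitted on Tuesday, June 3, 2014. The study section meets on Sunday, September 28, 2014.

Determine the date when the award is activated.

The letter of intent is submitted: Jun 3, 2014.
The full proposal is submitted: Jun 3, 2014 + 37 days = Jul 10, 2014.
Administrative review is complete: Jul 10, 2014 + 8 weeks = Sep 4, 2014.
The study section meets: Sep 28, 2014.
The summary statement is released: Sep 28, 2014 + 3 weeks = Oct 19, 2014.
Both prerequisites met — administrative review is complete (Sep 4, 2014), the summary statement is released (Oct 19, 2014); the later is Oct 19, 2014.
The award is activated: Oct 19, 2014 + 2 days = Oct 21, 2014.

Tuesday, October 21, 2014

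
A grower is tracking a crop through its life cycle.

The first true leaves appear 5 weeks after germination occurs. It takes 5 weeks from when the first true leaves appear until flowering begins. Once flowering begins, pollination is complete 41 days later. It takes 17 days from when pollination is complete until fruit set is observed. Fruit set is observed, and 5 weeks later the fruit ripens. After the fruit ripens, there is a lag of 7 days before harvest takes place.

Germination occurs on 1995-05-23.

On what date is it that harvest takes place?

Germination occurs: May 23, 1995.
The first true leaves appear: May 23, 1995 + 5 weeks = Jun 27, 1995.
Flowering begins: Jun 27, 1995 + 5 weeks = Aug 1, 1995.
Pollination is complete: Aug 1, 1995 + 41 days = Sep 11, 1995.
Fruit set is observed: Sep 11, 1995 + 17 days = Sep 28, 1995.
The fruit ripens: Sep 28, 1995 + 5 weeks = Nov 2, 1995.
Harvest takes place: Nov 2, 1995 + 7 days = Nov 9, 1995.

1995-11-09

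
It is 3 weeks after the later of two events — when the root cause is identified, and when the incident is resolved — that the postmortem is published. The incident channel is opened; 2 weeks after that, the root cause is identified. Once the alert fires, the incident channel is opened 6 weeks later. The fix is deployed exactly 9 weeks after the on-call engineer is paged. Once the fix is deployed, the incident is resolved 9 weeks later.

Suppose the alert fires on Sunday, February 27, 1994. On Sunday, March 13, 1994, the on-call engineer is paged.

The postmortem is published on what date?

Sunday, August 7, 1994

The alert fires: Feb 27, 1994.
The incident channel is opened: Feb 27, 1994 + 6 weeks = Apr 10, 1994.
The root cause is identified: Apr 10, 1994 + 2 weeks = Apr 24, 1994.
The on-call engineer is paged: Mar 13, 1994.
The fix is deployed: Mar 13, 1994 + 9 weeks = May 15, 1994.
The incident is resolved: May 15, 1994 + 9 weeks = Jul 17, 1994.
Both prerequisites met — the root cause is identified (Apr 24, 1994), the incident is resolved (Jul 17, 1994); the later is Jul 17, 1994.
The postmortem is published: Jul 17, 1994 + 3 weeks = Aug 7, 1994.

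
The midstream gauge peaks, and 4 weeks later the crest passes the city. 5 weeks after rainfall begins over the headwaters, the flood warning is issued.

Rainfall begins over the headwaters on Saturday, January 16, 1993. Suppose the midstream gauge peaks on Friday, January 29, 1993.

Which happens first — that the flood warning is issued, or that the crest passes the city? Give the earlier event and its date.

Rainfall begins over the headwaters: Jan 16, 1993.
The flood warning is issued: Jan 16, 1993 + 5 weeks = Feb 20, 1993.
The midstream gauge peaks: Jan 29, 1993.
The crest passes the city: Jan 29, 1993 + 4 weeks = Feb 26, 1993.
Comparing: the flood warning is issued on Feb 20, 1993 vs the crest passes the city on Feb 26, 1993. Earlier: the flood warning is issued.

The flood warning is issued — Saturday, February 20, 1993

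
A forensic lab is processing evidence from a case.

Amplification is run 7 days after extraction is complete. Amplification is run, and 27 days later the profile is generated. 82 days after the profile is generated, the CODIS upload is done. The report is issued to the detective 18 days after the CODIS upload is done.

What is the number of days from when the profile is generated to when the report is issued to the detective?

Causal path: the profile is generated → the CODIS upload is done → the report is issued to the detective.
Total delay along the path: 82 + 18 = 100 days.

100 days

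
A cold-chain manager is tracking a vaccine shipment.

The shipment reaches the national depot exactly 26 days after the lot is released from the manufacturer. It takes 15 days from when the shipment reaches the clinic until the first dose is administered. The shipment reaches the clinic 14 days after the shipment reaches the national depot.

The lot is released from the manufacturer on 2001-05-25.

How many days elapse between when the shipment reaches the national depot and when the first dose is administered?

29 days

Causal path: the shipment reaches the national depot → the shipment reaches the clinic → the first dose is administered.
Total delay along the path: 14 + 15 = 29 days.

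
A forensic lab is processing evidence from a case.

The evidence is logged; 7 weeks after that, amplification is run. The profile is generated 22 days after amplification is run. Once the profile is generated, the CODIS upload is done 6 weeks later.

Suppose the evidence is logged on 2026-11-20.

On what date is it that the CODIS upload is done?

2027-03-13

The evidence is logged: Nov 20, 2026.
Amplification is run: Nov 20, 2026 + 7 weeks = Jan 8, 2027.
The profile is generated: Jan 8, 2027 + 22 days = Jan 30, 2027.
The CODIS upload is done: Jan 30, 2027 + 6 weeks = Mar 13, 2027.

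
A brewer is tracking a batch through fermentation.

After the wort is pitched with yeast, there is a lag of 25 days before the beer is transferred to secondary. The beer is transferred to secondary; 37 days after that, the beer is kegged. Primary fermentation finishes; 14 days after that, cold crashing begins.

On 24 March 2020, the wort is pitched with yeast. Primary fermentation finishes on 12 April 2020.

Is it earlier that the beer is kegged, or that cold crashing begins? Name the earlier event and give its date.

The wort is pitched with yeast: Mar 24, 2020.
The beer is transferred to secondary: Mar 24, 2020 + 25 days = Apr 18, 2020.
The beer is kegged: Apr 18, 2020 + 37 days = May 25, 2020.
Primary fermentation finishes: Apr 12, 2020.
Cold crashing begins: Apr 12, 2020 + 14 days = Apr 26, 2020.
Comparing: the beer is kegged on May 25, 2020 vs cold crashing begins on Apr 26, 2020. Earlier: cold crashing begins.

Cold crashing begins — 26 April 2020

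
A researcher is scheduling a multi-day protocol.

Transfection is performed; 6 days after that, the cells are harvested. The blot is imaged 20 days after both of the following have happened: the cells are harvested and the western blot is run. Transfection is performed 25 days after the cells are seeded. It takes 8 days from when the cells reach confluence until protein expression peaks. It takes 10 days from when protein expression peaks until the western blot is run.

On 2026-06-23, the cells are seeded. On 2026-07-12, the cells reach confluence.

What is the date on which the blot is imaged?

The cells are seeded: Jun 23, 2026.
Transfection is performed: Jun 23, 2026 + 25 days = Jul 18, 2026.
The cells are harvested: Jul 18, 2026 + 6 days = Jul 24, 2026.
The cells reach confluence: Jul 12, 2026.
Protein expression peaks: Jul 12, 2026 + 8 days = Jul 20, 2026.
The western blot is run: Jul 20, 2026 + 10 days = Jul 30, 2026.
Both prerequisites met — the cells are harvested (Jul 24, 2026), the western blot is run (Jul 30, 2026); the later is Jul 30, 2026.
The blot is imaged: Jul 30, 2026 + 20 days = Aug 19, 2026.

2026-08-19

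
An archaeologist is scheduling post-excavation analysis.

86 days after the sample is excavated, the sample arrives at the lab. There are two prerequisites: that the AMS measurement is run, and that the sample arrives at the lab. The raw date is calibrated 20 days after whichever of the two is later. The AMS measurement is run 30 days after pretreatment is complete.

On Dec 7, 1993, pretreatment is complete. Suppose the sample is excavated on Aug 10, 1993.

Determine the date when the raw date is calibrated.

Jan 26, 1994

Pretreatment is complete: Dec 7, 1993.
The AMS measurement is run: Dec 7, 1993 + 30 days = Jan 6, 1994.
The sample is excavated: Aug 10, 1993.
The sample arrives at the lab: Aug 10, 1993 + 86 days = Nov 4, 1993.
Both prerequisites met — the AMS measurement is run (Jan 6, 1994), the sample arrives at the lab (Nov 4, 1993); the later is Jan 6, 1994.
The raw date is calibrated: Jan 6, 1994 + 20 days = Jan 26, 1994.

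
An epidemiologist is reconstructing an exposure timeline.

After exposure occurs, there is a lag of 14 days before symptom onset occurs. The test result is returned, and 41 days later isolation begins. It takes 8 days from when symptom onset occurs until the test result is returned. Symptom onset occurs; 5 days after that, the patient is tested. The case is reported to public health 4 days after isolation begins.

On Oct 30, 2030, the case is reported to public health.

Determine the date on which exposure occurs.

The case is reported to public health: Oct 30, 2030.
Isolation begins: Oct 30, 2030 − 4 days = Oct 26, 2030.
The test result is returned: Oct 26, 2030 − 41 days = Sep 15, 2030.
Symptom onset occurs: Sep 15, 2030 − 8 days = Sep 7, 2030.
Exposure occurs: Sep 7, 2030 − 14 days = Aug 24, 2030.

Aug 24, 2030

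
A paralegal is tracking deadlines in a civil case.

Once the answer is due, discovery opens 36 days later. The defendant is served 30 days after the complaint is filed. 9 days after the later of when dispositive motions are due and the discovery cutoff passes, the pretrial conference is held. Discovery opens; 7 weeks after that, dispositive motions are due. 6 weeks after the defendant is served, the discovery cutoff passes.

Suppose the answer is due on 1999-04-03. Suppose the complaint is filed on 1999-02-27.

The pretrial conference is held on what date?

1999-07-06

The answer is due: Apr 3, 1999.
Discovery opens: Apr 3, 1999 + 36 days = May 9, 1999.
Dispositive motions are due: May 9, 1999 + 7 weeks = Jun 27, 1999.
The complaint is filed: Feb 27, 1999.
The defendant is served: Feb 27, 1999 + 30 days = Mar 29, 1999.
The discovery cutoff passes: Mar 29, 1999 + 6 weeks = May 10, 1999.
Both prerequisites met — dispositive motions are due (Jun 27, 1999), the discovery cutoff passes (May 10, 1999); the later is Jun 27, 1999.
The pretrial conference is held: Jun 27, 1999 + 9 days = Jul 6, 1999.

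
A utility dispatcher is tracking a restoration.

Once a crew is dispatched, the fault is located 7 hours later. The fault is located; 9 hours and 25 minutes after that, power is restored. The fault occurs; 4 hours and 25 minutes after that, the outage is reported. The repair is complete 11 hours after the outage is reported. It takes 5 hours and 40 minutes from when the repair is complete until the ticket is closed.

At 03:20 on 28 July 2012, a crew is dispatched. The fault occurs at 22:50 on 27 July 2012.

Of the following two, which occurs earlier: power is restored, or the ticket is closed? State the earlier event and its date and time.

A crew is dispatched: 03:20 Jul 28, 2012.
The fault is located: 03:20 Jul 28, 2012 + 7h = 10:20 Jul 28, 2012.
Power is restored: 10:20 Jul 28, 2012 + 9h25m = 19:45 Jul 28, 2012.
The fault occurs: 22:50 Jul 27, 2012.
The outage is reported: 22:50 Jul 27, 2012 + 4h25m = 03:15 Jul 28, 2012.
The repair is complete: 03:15 Jul 28, 2012 + 11h = 14:15 Jul 28, 2012.
The ticket is closed: 14:15 Jul 28, 2012 + 5h40m = 19:55 Jul 28, 2012.
Comparing: power is restored at 19:45 Jul 28, 2012 vs the ticket is closed at 19:55 Jul 28, 2012. Earlier: power is restored.

Power is restored — 19:45 on 28 July 2012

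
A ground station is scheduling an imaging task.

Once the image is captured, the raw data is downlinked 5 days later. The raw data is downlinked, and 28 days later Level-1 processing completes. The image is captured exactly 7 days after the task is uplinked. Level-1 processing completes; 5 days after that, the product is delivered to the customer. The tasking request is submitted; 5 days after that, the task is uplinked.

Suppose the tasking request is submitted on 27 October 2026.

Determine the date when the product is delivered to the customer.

The tasking request is submitted: Oct 27, 2026.
The task is uplinked: Oct 27, 2026 + 5 days = Nov 1, 2026.
The image is captured: Nov 1, 2026 + 7 days = Nov 8, 2026.
The raw data is downlinked: Nov 8, 2026 + 5 days = Nov 13, 2026.
Level-1 processing completes: Nov 13, 2026 + 28 days = Dec 11, 2026.
The product is delivered to the customer: Dec 11, 2026 + 5 days = Dec 16, 2026.

16 December 2026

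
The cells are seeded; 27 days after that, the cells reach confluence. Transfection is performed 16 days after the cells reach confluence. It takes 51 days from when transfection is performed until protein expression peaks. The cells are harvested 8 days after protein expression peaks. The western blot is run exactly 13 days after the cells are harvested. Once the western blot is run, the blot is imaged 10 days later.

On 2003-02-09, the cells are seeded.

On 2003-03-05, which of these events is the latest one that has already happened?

The cells are seeded

The cells are seeded: Feb 9, 2003.
The cells reach confluence: Feb 9, 2003 + 27 days = Mar 8, 2003.
Transfection is performed: Mar 8, 2003 + 16 days = Mar 24, 2003.
Protein expression peaks: Mar 24, 2003 + 51 days = May 14, 2003.
The cells are harvested: May 14, 2003 + 8 days = May 22, 2003.
The western blot is run: May 22, 2003 + 13 days = Jun 4, 2003.
The blot is imaged: Jun 4, 2003 + 10 days = Jun 14, 2003.
Mar 5, 2003 falls between when the cells are seeded (Feb 9, 2003) and when the cells reach confluence (Mar 8, 2003).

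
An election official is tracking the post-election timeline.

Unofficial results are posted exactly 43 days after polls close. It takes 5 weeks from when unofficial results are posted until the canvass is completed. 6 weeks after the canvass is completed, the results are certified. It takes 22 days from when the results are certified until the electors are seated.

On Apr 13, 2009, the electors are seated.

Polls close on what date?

The electors are seated: Apr 13, 2009.
The results are certified: Apr 13, 2009 − 22 days = Mar 22, 2009.
The canvass is completed: Mar 22, 2009 − 6 weeks = Feb 8, 2009.
Unofficial results are posted: Feb 8, 2009 − 5 weeks = Jan 4, 2009.
Polls close: Jan 4, 2009 − 43 days = Nov 22, 2008.

Nov 22, 2008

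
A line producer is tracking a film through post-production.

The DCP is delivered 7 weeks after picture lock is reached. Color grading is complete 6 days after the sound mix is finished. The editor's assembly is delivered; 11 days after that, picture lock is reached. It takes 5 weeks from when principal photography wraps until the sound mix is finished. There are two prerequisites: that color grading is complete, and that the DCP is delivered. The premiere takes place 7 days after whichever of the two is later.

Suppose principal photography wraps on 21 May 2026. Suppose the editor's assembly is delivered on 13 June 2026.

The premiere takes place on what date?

Principal photography wraps: May 21, 2026.
The sound mix is finished: May 21, 2026 + 5 weeks = Jun 25, 2026.
Color grading is complete: Jun 25, 2026 + 6 days = Jul 1, 2026.
The editor's assembly is delivered: Jun 13, 2026.
Picture lock is reached: Jun 13, 2026 + 11 days = Jun 24, 2026.
The DCP is delivered: Jun 24, 2026 + 7 weeks = Aug 12, 2026.
Both prerequisites met — color grading is complete (Jul 1, 2026), the DCP is delivered (Aug 12, 2026); the later is Aug 12, 2026.
The premiere takes place: Aug 12, 2026 + 7 days = Aug 19, 2026.

19 August 2026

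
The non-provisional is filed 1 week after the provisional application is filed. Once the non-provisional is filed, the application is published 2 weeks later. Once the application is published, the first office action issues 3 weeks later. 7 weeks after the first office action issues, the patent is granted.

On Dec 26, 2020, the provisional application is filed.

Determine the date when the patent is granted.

Mar 27, 2021

The provisional application is filed: Dec 26, 2020.
The non-provisional is filed: Dec 26, 2020 + 1 week = Jan 2, 2021.
The application is published: Jan 2, 2021 + 2 weeks = Jan 16, 2021.
The first office action issues: Jan 16, 2021 + 3 weeks = Feb 6, 2021.
The patent is granted: Feb 6, 2021 + 7 weeks = Mar 27, 2021.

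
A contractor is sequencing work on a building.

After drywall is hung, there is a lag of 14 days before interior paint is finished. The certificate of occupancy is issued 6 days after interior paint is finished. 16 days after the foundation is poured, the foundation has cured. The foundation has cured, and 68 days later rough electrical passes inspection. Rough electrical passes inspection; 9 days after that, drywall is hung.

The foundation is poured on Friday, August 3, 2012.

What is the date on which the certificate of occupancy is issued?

Saturday, November 24, 2012

The foundation is poured: Aug 3, 2012.
The foundation has cured: Aug 3, 2012 + 16 days = Aug 19, 2012.
Rough electrical passes inspection: Aug 19, 2012 + 68 days = Oct 26, 2012.
Drywall is hung: Oct 26, 2012 + 9 days = Nov 4, 2012.
Interior paint is finished: Nov 4, 2012 + 14 days = Nov 18, 2012.
The certificate of occupancy is issued: Nov 18, 2012 + 6 days = Nov 24, 2012.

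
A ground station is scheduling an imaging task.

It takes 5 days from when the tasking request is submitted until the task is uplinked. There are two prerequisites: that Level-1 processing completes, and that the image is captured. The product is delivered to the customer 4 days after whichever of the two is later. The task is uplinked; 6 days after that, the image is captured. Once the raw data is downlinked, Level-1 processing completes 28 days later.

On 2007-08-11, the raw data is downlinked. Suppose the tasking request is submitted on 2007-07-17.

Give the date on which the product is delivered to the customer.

2007-09-12

The raw data is downlinked: Aug 11, 2007.
Level-1 processing completes: Aug 11, 2007 + 28 days = Sep 8, 2007.
The tasking request is submitted: Jul 17, 2007.
The task is uplinked: Jul 17, 2007 + 5 days = Jul 22, 2007.
The image is captured: Jul 22, 2007 + 6 days = Jul 28, 2007.
Both prerequisites met — Level-1 processing completes (Sep 8, 2007), the image is captured (Jul 28, 2007); the later is Sep 8, 2007.
The product is delivered to the customer: Sep 8, 2007 + 4 days = Sep 12, 2007.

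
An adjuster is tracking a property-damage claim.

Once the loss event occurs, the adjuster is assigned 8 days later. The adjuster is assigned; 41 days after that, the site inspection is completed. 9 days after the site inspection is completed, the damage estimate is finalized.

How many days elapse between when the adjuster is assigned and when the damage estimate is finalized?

50 days

Causal path: the adjuster is assigned → the site inspection is completed → the damage estimate is finalized.
Total delay along the path: 41 + 9 = 50 days.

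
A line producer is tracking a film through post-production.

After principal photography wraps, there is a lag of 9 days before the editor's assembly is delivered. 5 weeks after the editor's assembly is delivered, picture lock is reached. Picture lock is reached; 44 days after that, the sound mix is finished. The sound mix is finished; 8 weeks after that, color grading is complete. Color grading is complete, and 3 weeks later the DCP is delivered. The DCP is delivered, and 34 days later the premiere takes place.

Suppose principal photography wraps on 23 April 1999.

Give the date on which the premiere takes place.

Principal photography wraps: Apr 23, 1999.
The editor's assembly is delivered: Apr 23, 1999 + 9 days = May 2, 1999.
Picture lock is reached: May 2, 1999 + 5 weeks = Jun 6, 1999.
The sound mix is finished: Jun 6, 1999 + 44 days = Jul 20, 1999.
Color grading is complete: Jul 20, 1999 + 8 weeks = Sep 14, 1999.
The DCP is delivered: Sep 14, 1999 + 3 weeks = Oct 5, 1999.
The premiere takes place: Oct 5, 1999 + 34 days = Nov 8, 1999.

8 November 1999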